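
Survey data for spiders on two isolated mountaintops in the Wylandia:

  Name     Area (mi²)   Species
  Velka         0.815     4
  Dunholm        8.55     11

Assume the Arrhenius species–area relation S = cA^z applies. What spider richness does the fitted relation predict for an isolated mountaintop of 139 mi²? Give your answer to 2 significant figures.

z = ln(11/4) / ln(8.55/0.815) = 1.0116 / 2.3505 = 0.4304
c = 4 / 0.815^0.4304 = 4 / 0.9157 = 4.368
S₃ = 4.368 × 139^0.4304 = 4.368 × 8.362 ≈ 36.53

37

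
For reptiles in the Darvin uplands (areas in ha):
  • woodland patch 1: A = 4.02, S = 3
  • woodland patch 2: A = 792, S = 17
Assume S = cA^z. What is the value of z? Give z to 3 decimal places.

0.328

Taking logs: ln S = ln c + z ln A, so z = (ln S₂ − ln S₁)/(ln A₂ − ln A₁).
z = ln(17/3) / ln(792/4.02) = ln(5.667) / ln(197) = 1.7346 / 5.2833 = 0.3283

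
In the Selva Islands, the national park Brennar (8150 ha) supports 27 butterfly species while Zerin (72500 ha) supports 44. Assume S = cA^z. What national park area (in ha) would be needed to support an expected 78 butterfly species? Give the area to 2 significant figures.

940000 ha

z = ln(44/27) / ln(72500/8150) = 0.4884 / 2.1856 = 0.2234
c = 27 / 8150^0.2234 = 27 / 7.48 = 3.609
A = (78/3.609)^(1/0.2234) ⇒ ln A = ln(21.61)/0.2234 = 13.7536
A = e^13.7536 ≈ 939956 ha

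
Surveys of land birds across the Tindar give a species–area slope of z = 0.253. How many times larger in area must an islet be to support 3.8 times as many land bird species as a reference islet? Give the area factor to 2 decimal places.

(A₂/A₁)^0.253 = 3.8, so A₂/A₁ = 3.8^(1/0.253) = 3.8^3.953
ln(A₂/A₁) = ln 3.8 / 0.253 = 1.3350 / 0.253 = 5.2767
A₂/A₁ = e^5.2767 ≈ 195.7

195.72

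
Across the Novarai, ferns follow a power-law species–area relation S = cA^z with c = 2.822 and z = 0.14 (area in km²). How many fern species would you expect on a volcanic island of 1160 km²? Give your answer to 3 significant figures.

S = 2.822 × 1160^0.14
ln S = ln 2.822 + 0.14 × ln 1160 = 1.0374 + 0.14 × 7.0562 = 2.0253
S = e^2.0253 ≈ 7.578

7.58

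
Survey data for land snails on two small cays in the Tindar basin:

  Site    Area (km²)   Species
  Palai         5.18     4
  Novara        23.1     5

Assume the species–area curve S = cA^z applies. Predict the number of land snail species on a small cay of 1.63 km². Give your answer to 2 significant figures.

3.4

z = ln(5/4) / ln(23.1/5.18) = 0.2231 / 1.4950 = 0.1493
c = 4 / 5.18^0.1493 = 4 / 1.278 = 3.129
S₃ = 3.129 × 1.63^0.1493 = 3.129 × 1.076 ≈ 3.366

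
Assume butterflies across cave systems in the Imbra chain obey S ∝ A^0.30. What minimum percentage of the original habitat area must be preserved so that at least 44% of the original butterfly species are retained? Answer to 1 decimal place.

6.5%

Need (A_new/A_old)^0.3 = 0.44, so A_new/A_old = 0.44^(1/0.3) = 0.44^3.333
ln(A_new/A_old) = ln 0.44 / 0.3 = -0.8210 / 0.3 = -2.7366
A_new/A_old = e^-2.7366 ≈ 0.06479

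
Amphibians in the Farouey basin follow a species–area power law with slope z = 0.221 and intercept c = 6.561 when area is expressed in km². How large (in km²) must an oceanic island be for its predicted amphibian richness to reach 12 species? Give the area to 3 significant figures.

15.4 km²

12 = 6.561 × A^0.221  ⇒  A^0.221 = 12/6.561 = 1.829
ln A = ln(1.829) / 0.221 = 0.6038 / 0.221 = 2.7320
A = e^2.7320 ≈ 15.36 km²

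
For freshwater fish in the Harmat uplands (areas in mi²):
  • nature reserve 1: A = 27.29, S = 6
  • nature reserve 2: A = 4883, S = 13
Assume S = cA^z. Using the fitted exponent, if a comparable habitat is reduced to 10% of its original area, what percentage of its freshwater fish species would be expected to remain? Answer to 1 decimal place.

70.9%

z = ln(13/6) / ln(4883/27.29) = 0.7732 / 5.1870 = 0.1491
S_new/S_old = (A_new/A_old)^z = 0.1^0.1491 = exp(0.1491 × -2.3026) = 0.7095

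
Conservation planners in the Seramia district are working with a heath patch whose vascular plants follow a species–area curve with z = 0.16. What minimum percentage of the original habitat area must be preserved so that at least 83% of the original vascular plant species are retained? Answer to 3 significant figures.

Need (A_new/A_old)^0.16 = 0.83, so A_new/A_old = 0.83^(1/0.16) = 0.83^6.25
ln(A_new/A_old) = ln 0.83 / 0.16 = -0.1863 / 0.16 = -1.1646
A_new/A_old = e^-1.1646 ≈ 0.3121

31.2%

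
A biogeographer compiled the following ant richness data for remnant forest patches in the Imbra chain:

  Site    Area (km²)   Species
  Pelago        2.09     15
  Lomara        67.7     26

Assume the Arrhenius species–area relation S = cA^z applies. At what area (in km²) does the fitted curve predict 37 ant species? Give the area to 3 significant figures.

z = ln(26/15) / ln(67.7/2.09) = 0.5500 / 3.4779 = 0.1582
c = 15 / 2.09^0.1582 = 15 / 1.124 = 13.35
A = (37/13.35)^(1/0.1582) ⇒ ln A = ln(2.772)/0.1582 = 6.4460
A = e^6.4460 ≈ 630.2 km²

630 km²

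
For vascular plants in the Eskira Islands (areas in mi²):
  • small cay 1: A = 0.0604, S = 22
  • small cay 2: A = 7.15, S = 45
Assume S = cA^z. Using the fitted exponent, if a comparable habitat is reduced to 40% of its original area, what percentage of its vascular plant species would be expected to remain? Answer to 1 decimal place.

87.2%

z = ln(45/22) / ln(7.15/0.0604) = 0.7156 / 4.7739 = 0.1499
S_new/S_old = (A_new/A_old)^z = 0.4^0.1499 = exp(0.1499 × -0.9163) = 0.8717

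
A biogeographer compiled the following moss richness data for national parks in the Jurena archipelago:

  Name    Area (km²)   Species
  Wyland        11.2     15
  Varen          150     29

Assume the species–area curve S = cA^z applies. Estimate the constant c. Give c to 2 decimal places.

z = ln(S₂/S₁) / ln(A₂/A₁) = ln(29/15) / ln(150/11.2) = 0.6592 / 2.5947 = 0.2541
c = S₁ / A₁^z = 15 / 11.2^0.2541 = 15 / 1.847 = 8.119

8.12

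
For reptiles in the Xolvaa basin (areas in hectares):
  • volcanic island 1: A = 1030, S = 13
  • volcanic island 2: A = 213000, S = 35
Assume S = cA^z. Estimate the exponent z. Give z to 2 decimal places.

Taking logs: ln S = ln c + z ln A, so z = (ln S₂ − ln S₁)/(ln A₂ − ln A₁).
z = ln(35/13) / ln(213000/1030) = ln(2.692) / ln(206.8) = 0.9904 / 5.3317 = 0.1858

0.19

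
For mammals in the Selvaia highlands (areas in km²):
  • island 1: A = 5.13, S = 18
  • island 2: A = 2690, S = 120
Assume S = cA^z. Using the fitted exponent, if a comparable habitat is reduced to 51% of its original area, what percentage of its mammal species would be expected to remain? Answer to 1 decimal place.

z = ln(120/18) / ln(2690/5.13) = 1.8971 / 6.2622 = 0.3029
S_new/S_old = (A_new/A_old)^z = 0.51^0.3029 = exp(0.3029 × -0.6733) = 0.8155

81.5%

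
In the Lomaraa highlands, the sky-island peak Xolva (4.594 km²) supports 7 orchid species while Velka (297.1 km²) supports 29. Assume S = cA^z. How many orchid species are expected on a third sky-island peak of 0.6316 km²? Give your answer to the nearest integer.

4

z = ln(29/7) / ln(297.1/4.594) = 1.4214 / 4.1693 = 0.3409
c = 7 / 4.594^0.3409 = 7 / 1.682 = 4.162
S₃ = 4.162 × 0.6316^0.3409 = 4.162 × 0.855 ≈ 3.559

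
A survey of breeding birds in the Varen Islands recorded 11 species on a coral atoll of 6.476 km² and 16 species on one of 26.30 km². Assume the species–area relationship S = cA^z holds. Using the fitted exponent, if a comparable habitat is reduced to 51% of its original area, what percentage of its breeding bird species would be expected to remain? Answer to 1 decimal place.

z = ln(16/11) / ln(26.3/6.476) = 0.3747 / 1.4015 = 0.2674
S_new/S_old = (A_new/A_old)^z = 0.51^0.2674 = exp(0.2674 × -0.6733) = 0.8352

83.5%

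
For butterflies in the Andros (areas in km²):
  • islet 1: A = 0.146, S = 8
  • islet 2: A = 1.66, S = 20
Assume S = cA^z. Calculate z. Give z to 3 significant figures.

Taking logs: ln S = ln c + z ln A, so z = (ln S₂ − ln S₁)/(ln A₂ − ln A₁).
z = ln(20/8) / ln(1.66/0.146) = ln(2.5) / ln(11.37) = 0.9163 / 2.4310 = 0.3769

0.377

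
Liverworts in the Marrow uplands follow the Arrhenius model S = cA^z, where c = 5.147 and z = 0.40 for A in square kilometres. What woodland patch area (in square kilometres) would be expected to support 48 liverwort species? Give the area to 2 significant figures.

48 = 5.147 × A^0.4  ⇒  A^0.4 = 48/5.147 = 9.326
ln A = ln(9.326) / 0.4 = 2.2328 / 0.4 = 5.5820
A = e^5.5820 ≈ 265.6 square kilometres

270 square kilometres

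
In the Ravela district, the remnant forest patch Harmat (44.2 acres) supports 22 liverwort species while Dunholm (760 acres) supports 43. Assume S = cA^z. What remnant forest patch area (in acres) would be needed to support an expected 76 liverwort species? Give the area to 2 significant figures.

8500 acres

z = ln(43/22) / ln(760/44.2) = 0.6702 / 2.8446 = 0.2356
c = 22 / 44.2^0.2356 = 22 / 2.441 = 9.011
A = (76/9.011)^(1/0.2356) ⇒ ln A = ln(8.434)/0.2356 = 9.0508
A = e^9.0508 ≈ 8525 acres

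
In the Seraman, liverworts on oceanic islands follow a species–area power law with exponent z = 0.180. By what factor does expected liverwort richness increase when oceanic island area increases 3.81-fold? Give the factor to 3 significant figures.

S₂/S₁ = (A₂/A₁)^z = 3.81^0.18
ln(S₂/S₁) = 0.18 × ln 3.81 = 0.18 × 1.3376 = 0.2408
S₂/S₁ = e^0.2408 ≈ 1.272

1.27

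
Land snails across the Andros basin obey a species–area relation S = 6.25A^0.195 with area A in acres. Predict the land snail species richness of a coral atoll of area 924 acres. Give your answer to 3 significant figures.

23.7

S = 6.25 × 924^0.195
ln S = ln 6.25 + 0.195 × ln 924 = 1.8326 + 0.195 × 6.8287 = 3.1642
S = e^3.1642 ≈ 23.67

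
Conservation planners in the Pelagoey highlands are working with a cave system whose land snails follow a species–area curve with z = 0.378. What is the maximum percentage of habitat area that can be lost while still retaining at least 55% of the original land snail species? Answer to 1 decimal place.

79.4%

Need (A_new/A_old)^0.378 = 0.55, so A_new/A_old = 0.55^(1/0.378) = 0.55^2.646
ln(A_new/A_old) = ln 0.55 / 0.378 = -0.5978 / 0.378 = -1.5816
A_new/A_old = e^-1.5816 ≈ 0.2057
Fraction that can be lost = 1 − 0.2057 = 0.7943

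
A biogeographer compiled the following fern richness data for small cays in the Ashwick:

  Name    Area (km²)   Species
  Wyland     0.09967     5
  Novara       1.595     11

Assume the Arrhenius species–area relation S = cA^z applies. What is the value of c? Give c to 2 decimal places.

z = ln(S₂/S₁) / ln(A₂/A₁) = ln(11/5) / ln(1.595/0.09967) = 0.7885 / 2.7728 = 0.2844
c = S₁ / A₁^z = 5 / 0.09967^0.2844 = 5 / 0.5191 = 9.632

9.63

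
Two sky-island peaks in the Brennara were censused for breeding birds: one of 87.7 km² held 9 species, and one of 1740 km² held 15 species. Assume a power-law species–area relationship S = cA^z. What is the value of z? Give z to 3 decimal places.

0.171

Taking logs: ln S = ln c + z ln A, so z = (ln S₂ − ln S₁)/(ln A₂ − ln A₁).
z = ln(15/9) / ln(1740/87.7) = ln(1.667) / ln(19.84) = 0.5108 / 2.9877 = 0.1710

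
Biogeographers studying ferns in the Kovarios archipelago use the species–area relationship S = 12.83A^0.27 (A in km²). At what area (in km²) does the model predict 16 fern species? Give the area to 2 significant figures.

2.3 km²

16 = 12.83 × A^0.27  ⇒  A^0.27 = 16/12.83 = 1.247
ln A = ln(1.247) / 0.27 = 0.2208 / 0.27 = 0.8178
A = e^0.8178 ≈ 2.265 km²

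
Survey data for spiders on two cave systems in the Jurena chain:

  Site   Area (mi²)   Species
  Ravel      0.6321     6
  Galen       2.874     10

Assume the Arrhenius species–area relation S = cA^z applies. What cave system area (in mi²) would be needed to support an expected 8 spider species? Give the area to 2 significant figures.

z = ln(10/6) / ln(2.874/0.6321) = 0.5108 / 1.5144 = 0.3373
c = 6 / 0.6321^0.3373 = 6 / 0.8566 = 7.004
A = (8/7.004)^(1/0.3373) ⇒ ln A = ln(1.142)/0.3373 = 0.3942
A = e^0.3942 ≈ 1.483 mi²

1.5 mi²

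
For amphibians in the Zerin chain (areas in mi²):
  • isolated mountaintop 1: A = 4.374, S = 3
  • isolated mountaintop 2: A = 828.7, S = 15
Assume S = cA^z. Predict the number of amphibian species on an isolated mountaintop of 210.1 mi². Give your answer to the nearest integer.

10

z = ln(15/3) / ln(828.7/4.374) = 1.6094 / 5.2442 = 0.3069
c = 3 / 4.374^0.3069 = 3 / 1.573 = 1.907
S₃ = 1.907 × 210.1^0.3069 = 1.907 × 5.161 ≈ 9.844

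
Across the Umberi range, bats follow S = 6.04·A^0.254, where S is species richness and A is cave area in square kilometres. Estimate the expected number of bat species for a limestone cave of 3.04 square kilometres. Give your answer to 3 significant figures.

8.01

S = 6.04 × 3.04^0.254
ln S = ln 6.04 + 0.254 × ln 3.04 = 1.7984 + 0.254 × 1.1119 = 2.0808
S = e^2.0808 ≈ 8.011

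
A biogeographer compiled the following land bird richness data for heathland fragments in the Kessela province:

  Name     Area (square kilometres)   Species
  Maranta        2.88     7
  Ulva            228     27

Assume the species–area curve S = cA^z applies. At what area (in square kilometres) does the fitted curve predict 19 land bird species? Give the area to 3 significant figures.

z = ln(27/7) / ln(228/2.88) = 1.3499 / 4.3716 = 0.3088
c = 7 / 2.88^0.3088 = 7 / 1.386 = 5.049
A = (19/5.049)^(1/0.3088) ⇒ ln A = ln(3.763)/0.3088 = 4.2914
A = e^4.2914 ≈ 73.07 square kilometres

73.1 square kilometres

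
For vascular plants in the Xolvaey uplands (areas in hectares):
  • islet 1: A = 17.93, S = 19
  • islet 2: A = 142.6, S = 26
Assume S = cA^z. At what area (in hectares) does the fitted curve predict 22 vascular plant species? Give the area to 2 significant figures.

47 hectares

z = ln(26/19) / ln(142.6/17.93) = 0.3137 / 2.0736 = 0.1513
c = 19 / 17.93^0.1513 = 19 / 1.547 = 12.28
A = (22/12.28)^(1/0.1513) ⇒ ln A = ln(1.792)/0.1513 = 3.8557
A = e^3.8557 ≈ 47.26 hectares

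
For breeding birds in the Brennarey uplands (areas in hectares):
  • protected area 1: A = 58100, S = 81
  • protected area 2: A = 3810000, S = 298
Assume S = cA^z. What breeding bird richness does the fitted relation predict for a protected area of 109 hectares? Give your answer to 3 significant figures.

11.5

z = ln(298/81) / ln(3810000/58100) = 1.3026 / 4.1832 = 0.3114
c = 81 / 58100^0.3114 = 81 / 30.45 = 2.66
S₃ = 2.66 × 109^0.3114 = 2.66 × 4.31 ≈ 11.47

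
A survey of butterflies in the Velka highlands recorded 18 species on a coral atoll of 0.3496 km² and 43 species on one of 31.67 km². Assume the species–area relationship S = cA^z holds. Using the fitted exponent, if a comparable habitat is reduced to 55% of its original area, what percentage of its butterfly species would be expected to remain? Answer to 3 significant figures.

89.1%

z = ln(43/18) / ln(31.67/0.3496) = 0.8708 / 4.5063 = 0.1932
S_new/S_old = (A_new/A_old)^z = 0.55^0.1932 = exp(0.1932 × -0.5978) = 0.8909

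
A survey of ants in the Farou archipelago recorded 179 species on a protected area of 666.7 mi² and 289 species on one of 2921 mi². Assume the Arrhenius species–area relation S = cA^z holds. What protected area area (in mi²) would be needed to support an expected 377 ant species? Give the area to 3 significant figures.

6630 mi²

z = ln(289/179) / ln(2921/666.7) = 0.4790 / 1.4773 = 0.3243
c = 179 / 666.7^0.3243 = 179 / 8.235 = 21.74
A = (377/21.74)^(1/0.3243) ⇒ ln A = ln(17.34)/0.3243 = 8.7995
A = e^8.7995 ≈ 6631 mi²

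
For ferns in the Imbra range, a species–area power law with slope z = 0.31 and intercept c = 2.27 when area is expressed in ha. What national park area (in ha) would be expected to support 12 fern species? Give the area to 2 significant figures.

220 ha

12 = 2.27 × A^0.31  ⇒  A^0.31 = 12/2.27 = 5.286
ln A = ln(5.286) / 0.31 = 1.6651 / 0.31 = 5.3714
A = e^5.3714 ≈ 215.2 ha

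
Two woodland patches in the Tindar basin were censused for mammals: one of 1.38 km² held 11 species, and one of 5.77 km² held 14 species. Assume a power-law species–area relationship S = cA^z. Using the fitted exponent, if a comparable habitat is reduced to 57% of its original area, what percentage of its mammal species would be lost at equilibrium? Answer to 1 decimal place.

9.0%

z = ln(14/11) / ln(5.77/1.38) = 0.2412 / 1.4306 = 0.1686
S_new/S_old = (A_new/A_old)^z = 0.57^0.1686 = exp(0.1686 × -0.5621) = 0.9096
Fraction lost = 1 − 0.9096 = 0.09041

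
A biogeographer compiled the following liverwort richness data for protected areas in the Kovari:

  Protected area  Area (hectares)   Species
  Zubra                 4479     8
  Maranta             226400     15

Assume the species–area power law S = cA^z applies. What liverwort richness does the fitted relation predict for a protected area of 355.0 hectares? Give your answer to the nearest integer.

5

z = ln(15/8) / ln(226400/4479) = 0.6286 / 3.9229 = 0.1602
c = 8 / 4479^0.1602 = 8 / 3.847 = 2.08
S₃ = 2.08 × 355^0.1602 = 2.08 × 2.562 ≈ 5.329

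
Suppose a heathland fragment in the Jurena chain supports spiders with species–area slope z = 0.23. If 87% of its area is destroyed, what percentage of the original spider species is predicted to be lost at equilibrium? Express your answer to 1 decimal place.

S_new/S_old = (A_new/A_old)^z = 0.13^0.23
= exp(0.23 × ln 0.13) = exp(0.23 × -2.0402) = exp(-0.4693) ≈ 0.6255
Fraction lost = 1 − 0.6255 = 0.3745

37.5%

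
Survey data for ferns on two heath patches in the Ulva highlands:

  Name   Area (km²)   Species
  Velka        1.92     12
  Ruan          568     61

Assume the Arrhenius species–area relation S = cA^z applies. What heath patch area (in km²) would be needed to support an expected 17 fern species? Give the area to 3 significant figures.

6.50 km²

z = ln(61/12) / ln(568/1.92) = 1.6260 / 5.6898 = 0.2858
c = 12 / 1.92^0.2858 = 12 / 1.205 = 9.959
A = (17/9.959)^(1/0.2858) ⇒ ln A = ln(1.707)/0.2858 = 1.8712
A = e^1.8712 ≈ 6.496 km²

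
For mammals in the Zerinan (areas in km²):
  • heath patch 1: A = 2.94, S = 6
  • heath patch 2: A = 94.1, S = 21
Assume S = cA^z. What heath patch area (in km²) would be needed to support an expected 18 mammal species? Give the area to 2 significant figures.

61 km²

z = ln(21/6) / ln(94.1/2.94) = 1.2528 / 3.4659 = 0.3614
c = 6 / 2.94^0.3614 = 6 / 1.477 = 4.063
A = (18/4.063)^(1/0.3614) ⇒ ln A = ln(4.43)/0.3614 = 4.1179
A = e^4.1179 ≈ 61.43 km²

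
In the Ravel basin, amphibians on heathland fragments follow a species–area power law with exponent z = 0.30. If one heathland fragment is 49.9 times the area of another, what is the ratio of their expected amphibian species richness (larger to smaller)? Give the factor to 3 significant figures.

S₂/S₁ = (A₂/A₁)^z = 49.9^0.3
ln(S₂/S₁) = 0.3 × ln 49.9 = 0.3 × 3.9100 = 1.1730
S₂/S₁ = e^1.1730 ≈ 3.232

3.23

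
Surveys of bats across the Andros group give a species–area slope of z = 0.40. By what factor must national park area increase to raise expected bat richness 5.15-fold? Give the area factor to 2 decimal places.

(A₂/A₁)^0.4 = 5.15, so A₂/A₁ = 5.15^(1/0.4) = 5.15^2.5
ln(A₂/A₁) = ln 5.15 / 0.4 = 1.6390 / 0.4 = 4.0975
A₂/A₁ = e^4.0975 ≈ 60.19

60.19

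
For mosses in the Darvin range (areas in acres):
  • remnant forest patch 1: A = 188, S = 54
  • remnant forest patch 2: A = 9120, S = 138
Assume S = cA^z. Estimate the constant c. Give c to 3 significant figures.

15.2

z = ln(S₂/S₁) / ln(A₂/A₁) = ln(138/54) / ln(9120/188) = 0.9383 / 3.8818 = 0.2417
c = S₁ / A₁^z = 54 / 188^0.2417 = 54 / 3.546 = 15.23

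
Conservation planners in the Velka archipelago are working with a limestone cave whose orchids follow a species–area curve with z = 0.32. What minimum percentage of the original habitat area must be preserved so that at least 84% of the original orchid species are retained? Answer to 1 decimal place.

Need (A_new/A_old)^0.32 = 0.84, so A_new/A_old = 0.84^(1/0.32) = 0.84^3.125
ln(A_new/A_old) = ln 0.84 / 0.32 = -0.1744 / 0.32 = -0.5449
A_new/A_old = e^-0.5449 ≈ 0.5799

58.0%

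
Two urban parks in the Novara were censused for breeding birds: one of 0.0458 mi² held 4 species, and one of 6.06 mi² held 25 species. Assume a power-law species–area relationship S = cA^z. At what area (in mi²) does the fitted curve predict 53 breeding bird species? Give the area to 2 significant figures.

45 mi²

z = ln(25/4) / ln(6.06/0.0458) = 1.8326 / 4.8852 = 0.3751
c = 4 / 0.0458^0.3751 = 4 / 0.3145 = 12.72
A = (53/12.72)^(1/0.3751) ⇒ ln A = ln(4.167)/0.3751 = 3.8048
A = e^3.8048 ≈ 44.92 mi²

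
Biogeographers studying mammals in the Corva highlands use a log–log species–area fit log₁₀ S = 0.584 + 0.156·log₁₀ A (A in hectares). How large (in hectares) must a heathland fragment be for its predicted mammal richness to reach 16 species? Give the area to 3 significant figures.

9440 hectares

16 = 3.837 × A^0.156  ⇒  A^0.156 = 16/3.837 = 4.17
ln A = ln(4.17) / 0.156 = 1.4279 / 0.156 = 9.1531
A = e^9.1531 ≈ 9443 hectares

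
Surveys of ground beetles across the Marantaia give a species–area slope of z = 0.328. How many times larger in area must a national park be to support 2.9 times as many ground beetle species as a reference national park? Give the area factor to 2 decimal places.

(A₂/A₁)^0.328 = 2.9, so A₂/A₁ = 2.9^(1/0.328) = 2.9^3.049
ln(A₂/A₁) = ln 2.9 / 0.328 = 1.0647 / 0.328 = 3.2461
A₂/A₁ = e^3.2461 ≈ 25.69

25.69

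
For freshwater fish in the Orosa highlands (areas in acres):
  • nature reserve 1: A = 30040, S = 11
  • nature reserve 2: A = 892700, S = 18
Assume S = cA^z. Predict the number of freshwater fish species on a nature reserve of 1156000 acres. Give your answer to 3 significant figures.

18.7

z = ln(18/11) / ln(892700/30040) = 0.4925 / 3.3917 = 0.1452
c = 11 / 30040^0.1452 = 11 / 4.468 = 2.462
S₃ = 2.462 × 1156000^0.1452 = 2.462 × 7.592 ≈ 18.69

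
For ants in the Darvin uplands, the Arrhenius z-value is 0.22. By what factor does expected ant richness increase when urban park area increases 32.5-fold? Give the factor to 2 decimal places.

2.15

S₂/S₁ = (A₂/A₁)^z = 32.5^0.22
ln(S₂/S₁) = 0.22 × ln 32.5 = 0.22 × 3.4812 = 0.7659
S₂/S₁ = e^0.7659 ≈ 2.151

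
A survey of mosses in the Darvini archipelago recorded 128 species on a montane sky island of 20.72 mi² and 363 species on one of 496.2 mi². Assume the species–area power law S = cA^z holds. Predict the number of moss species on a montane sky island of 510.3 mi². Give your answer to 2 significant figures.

z = ln(363/128) / ln(496.2/20.72) = 1.0424 / 3.1759 = 0.3282
c = 128 / 20.72^0.3282 = 128 / 2.704 = 47.33
S₃ = 47.33 × 510.3^0.3282 = 47.33 × 7.74 ≈ 366.4

370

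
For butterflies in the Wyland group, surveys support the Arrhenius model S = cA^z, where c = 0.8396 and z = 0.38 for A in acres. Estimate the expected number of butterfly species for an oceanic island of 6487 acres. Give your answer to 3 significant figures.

23.6

S = 0.8396 × 6487^0.38
ln S = ln 0.8396 + 0.38 × ln 6487 = -0.1748 + 0.38 × 8.7776 = 3.1606
S = e^3.1606 ≈ 23.59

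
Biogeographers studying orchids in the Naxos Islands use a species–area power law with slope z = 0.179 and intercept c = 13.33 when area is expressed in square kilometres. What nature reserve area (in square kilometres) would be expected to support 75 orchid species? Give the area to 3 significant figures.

75 = 13.33 × A^0.179  ⇒  A^0.179 = 75/13.33 = 5.626
ln A = ln(5.626) / 0.179 = 1.7275 / 0.179 = 9.6507
A = e^9.6507 ≈ 15532 square kilometres

15500 square kilometres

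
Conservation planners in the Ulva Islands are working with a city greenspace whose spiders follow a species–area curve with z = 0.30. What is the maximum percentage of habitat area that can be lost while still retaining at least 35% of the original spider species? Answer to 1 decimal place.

97.0%

Need (A_new/A_old)^0.3 = 0.35, so A_new/A_old = 0.35^(1/0.3) = 0.35^3.333
ln(A_new/A_old) = ln 0.35 / 0.3 = -1.0498 / 0.3 = -3.4994
A_new/A_old = e^-3.4994 ≈ 0.03022
Fraction that can be lost = 1 − 0.03022 = 0.9698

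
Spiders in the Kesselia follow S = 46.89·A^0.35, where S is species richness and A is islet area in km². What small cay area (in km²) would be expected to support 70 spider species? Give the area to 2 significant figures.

3.1 km²

70 = 46.89 × A^0.35  ⇒  A^0.35 = 70/46.89 = 1.493
ln A = ln(1.493) / 0.35 = 0.4007 / 0.35 = 1.1448
A = e^1.1448 ≈ 3.142 km²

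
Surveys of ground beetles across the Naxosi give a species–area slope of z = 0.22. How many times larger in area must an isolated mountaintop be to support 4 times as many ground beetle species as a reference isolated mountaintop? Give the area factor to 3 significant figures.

545

(A₂/A₁)^0.22 = 4, so A₂/A₁ = 4^(1/0.22) = 4^4.545
ln(A₂/A₁) = ln 4 / 0.22 = 1.3863 / 0.22 = 6.3013
A₂/A₁ = e^6.3013 ≈ 545.3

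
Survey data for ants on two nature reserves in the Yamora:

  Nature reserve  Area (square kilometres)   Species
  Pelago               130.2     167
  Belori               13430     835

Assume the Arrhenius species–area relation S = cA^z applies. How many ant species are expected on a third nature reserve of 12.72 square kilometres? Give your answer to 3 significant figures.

z = ln(835/167) / ln(13430/130.2) = 1.6094 / 4.6362 = 0.3471
c = 167 / 130.2^0.3471 = 167 / 5.421 = 30.81
S₃ = 30.81 × 12.72^0.3471 = 30.81 × 2.418 ≈ 74.48

74.5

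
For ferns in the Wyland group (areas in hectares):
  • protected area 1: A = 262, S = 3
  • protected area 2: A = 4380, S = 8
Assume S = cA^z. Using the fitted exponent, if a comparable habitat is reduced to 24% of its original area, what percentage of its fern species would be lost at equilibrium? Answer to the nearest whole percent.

z = ln(8/3) / ln(4380/262) = 0.9808 / 2.8165 = 0.3482
S_new/S_old = (A_new/A_old)^z = 0.24^0.3482 = exp(0.3482 × -1.4271) = 0.6084
Fraction lost = 1 − 0.6084 = 0.3916

39%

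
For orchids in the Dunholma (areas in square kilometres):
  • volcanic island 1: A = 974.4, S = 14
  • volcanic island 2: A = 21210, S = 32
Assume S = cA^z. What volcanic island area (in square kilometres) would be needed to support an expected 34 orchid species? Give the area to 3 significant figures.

26600 square kilometres

z = ln(32/14) / ln(21210/974.4) = 0.8267 / 3.0804 = 0.2684
c = 14 / 974.4^0.2684 = 14 / 6.34 = 2.208
A = (34/2.208)^(1/0.2684) ⇒ ln A = ln(15.4)/0.2684 = 10.1881
A = e^10.1881 ≈ 26586 square kilometres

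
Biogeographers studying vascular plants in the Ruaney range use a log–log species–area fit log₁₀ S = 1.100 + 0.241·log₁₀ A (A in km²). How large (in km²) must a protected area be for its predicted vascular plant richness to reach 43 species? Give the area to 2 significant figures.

160 km²

43 = 12.59 × A^0.241  ⇒  A^0.241 = 43/12.59 = 3.416
ln A = ln(3.416) / 0.241 = 1.2284 / 0.241 = 5.0969
A = e^5.0969 ≈ 163.5 km²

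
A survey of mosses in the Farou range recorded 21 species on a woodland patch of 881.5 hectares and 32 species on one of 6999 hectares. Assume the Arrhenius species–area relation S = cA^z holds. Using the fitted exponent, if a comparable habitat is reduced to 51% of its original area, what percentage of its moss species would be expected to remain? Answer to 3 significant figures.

87.2%

z = ln(32/21) / ln(6999/881.5) = 0.4212 / 2.0719 = 0.2033
S_new/S_old = (A_new/A_old)^z = 0.51^0.2033 = exp(0.2033 × -0.6733) = 0.8721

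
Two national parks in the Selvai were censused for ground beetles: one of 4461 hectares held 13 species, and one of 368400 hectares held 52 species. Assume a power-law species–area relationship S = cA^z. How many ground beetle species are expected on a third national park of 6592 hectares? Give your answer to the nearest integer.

z = ln(52/13) / ln(368400/4461) = 1.3863 / 4.4138 = 0.3141
c = 13 / 4461^0.3141 = 13 / 14 = 0.9284
S₃ = 0.9284 × 6592^0.3141 = 0.9284 × 15.83 ≈ 14.7

15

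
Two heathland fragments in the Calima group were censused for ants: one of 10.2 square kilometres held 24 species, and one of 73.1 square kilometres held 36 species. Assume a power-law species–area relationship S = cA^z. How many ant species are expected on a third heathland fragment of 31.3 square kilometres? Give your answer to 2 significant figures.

z = ln(36/24) / ln(73.1/10.2) = 0.4055 / 1.9694 = 0.2059
c = 24 / 10.2^0.2059 = 24 / 1.613 = 14.88
S₃ = 14.88 × 31.3^0.2059 = 14.88 × 2.032 ≈ 30.23

30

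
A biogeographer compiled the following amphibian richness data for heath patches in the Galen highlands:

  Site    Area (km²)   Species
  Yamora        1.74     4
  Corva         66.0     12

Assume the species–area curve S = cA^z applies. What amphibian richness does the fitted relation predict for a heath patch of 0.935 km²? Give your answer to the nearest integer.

3

z = ln(12/4) / ln(66/1.74) = 1.0986 / 3.6358 = 0.3022
c = 4 / 1.74^0.3022 = 4 / 1.182 = 3.384
S₃ = 3.384 × 0.935^0.3022 = 3.384 × 0.9799 ≈ 3.316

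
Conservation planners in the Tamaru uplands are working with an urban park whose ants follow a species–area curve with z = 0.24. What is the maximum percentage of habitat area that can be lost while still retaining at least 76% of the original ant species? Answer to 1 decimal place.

68.1%

Need (A_new/A_old)^0.24 = 0.76, so A_new/A_old = 0.76^(1/0.24) = 0.76^4.167
ln(A_new/A_old) = ln 0.76 / 0.24 = -0.2744 / 0.24 = -1.1435
A_new/A_old = e^-1.1435 ≈ 0.3187
Fraction that can be lost = 1 − 0.3187 = 0.6813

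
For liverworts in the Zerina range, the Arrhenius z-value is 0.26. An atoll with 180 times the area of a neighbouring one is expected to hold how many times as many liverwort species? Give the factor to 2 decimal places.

S₂/S₁ = (A₂/A₁)^z = 180^0.26
ln(S₂/S₁) = 0.26 × ln 180 = 0.26 × 5.1930 = 1.3502
S₂/S₁ = e^1.3502 ≈ 3.858

3.86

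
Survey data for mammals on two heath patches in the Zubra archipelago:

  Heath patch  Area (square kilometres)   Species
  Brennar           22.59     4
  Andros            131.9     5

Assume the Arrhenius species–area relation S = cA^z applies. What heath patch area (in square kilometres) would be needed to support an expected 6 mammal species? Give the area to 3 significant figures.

558 square kilometres

z = ln(5/4) / ln(131.9/22.59) = 0.2231 / 1.7645 = 0.1265
c = 4 / 22.59^0.1265 = 4 / 1.483 = 2.697
A = (6/2.697)^(1/0.1265) ⇒ ln A = ln(2.225)/0.1265 = 6.3238
A = e^6.3238 ≈ 557.7 square kilometres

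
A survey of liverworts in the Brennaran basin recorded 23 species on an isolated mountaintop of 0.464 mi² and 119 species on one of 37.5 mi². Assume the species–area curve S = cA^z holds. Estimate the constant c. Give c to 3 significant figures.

30.7

z = ln(S₂/S₁) / ln(A₂/A₁) = ln(119/23) / ln(37.5/0.464) = 1.6436 / 4.3922 = 0.3742
c = S₁ / A₁^z = 23 / 0.464^0.3742 = 23 / 0.7503 = 30.66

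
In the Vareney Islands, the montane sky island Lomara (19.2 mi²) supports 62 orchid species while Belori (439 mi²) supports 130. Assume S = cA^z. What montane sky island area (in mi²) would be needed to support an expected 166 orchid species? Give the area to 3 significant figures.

z = ln(130/62) / ln(439/19.2) = 0.7404 / 3.1296 = 0.2366
c = 62 / 19.2^0.2366 = 62 / 2.012 = 30.82
A = (166/30.82)^(1/0.2366) ⇒ ln A = ln(5.387)/0.2366 = 7.1178
A = e^7.1178 ≈ 1234 mi²

1230 mi²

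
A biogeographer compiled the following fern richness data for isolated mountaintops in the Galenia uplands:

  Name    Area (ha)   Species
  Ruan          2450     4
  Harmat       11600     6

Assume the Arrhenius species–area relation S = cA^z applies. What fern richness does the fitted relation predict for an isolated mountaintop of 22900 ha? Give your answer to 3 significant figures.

7.16

z = ln(6/4) / ln(11600/2450) = 0.4055 / 1.5549 = 0.2608
c = 4 / 2450^0.2608 = 4 / 7.652 = 0.5227
S₃ = 0.5227 × 22900^0.2608 = 0.5227 × 13.71 ≈ 7.164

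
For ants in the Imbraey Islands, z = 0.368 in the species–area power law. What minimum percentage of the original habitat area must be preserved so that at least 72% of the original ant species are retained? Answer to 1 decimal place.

Need (A_new/A_old)^0.368 = 0.72, so A_new/A_old = 0.72^(1/0.368) = 0.72^2.717
ln(A_new/A_old) = ln 0.72 / 0.368 = -0.3285 / 0.368 = -0.8927
A_new/A_old = e^-0.8927 ≈ 0.4096

41.0%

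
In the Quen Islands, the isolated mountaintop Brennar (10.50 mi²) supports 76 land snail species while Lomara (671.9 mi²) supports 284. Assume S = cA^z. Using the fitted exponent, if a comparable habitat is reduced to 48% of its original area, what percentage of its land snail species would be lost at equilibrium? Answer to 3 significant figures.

z = ln(284/76) / ln(671.9/10.5) = 1.3182 / 4.1587 = 0.3170
S_new/S_old = (A_new/A_old)^z = 0.48^0.3170 = exp(0.3170 × -0.7340) = 0.7924
Fraction lost = 1 − 0.7924 = 0.2076

20.8%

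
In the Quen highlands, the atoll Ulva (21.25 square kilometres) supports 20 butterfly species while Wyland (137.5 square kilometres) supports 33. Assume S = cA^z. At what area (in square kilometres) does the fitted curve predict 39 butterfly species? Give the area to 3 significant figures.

z = ln(33/20) / ln(137.5/21.25) = 0.5008 / 1.8673 = 0.2682
c = 20 / 21.25^0.2682 = 20 / 2.27 = 8.812
A = (39/8.812)^(1/0.2682) ⇒ ln A = ln(4.426)/0.2682 = 5.5465
A = e^5.5465 ≈ 256.3 square kilometres

256 square kilometres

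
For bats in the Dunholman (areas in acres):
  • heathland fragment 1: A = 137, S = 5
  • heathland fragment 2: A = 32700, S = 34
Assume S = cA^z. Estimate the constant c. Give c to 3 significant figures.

0.893

z = ln(S₂/S₁) / ln(A₂/A₁) = ln(34/5) / ln(32700/137) = 1.9169 / 5.4751 = 0.3501
c = S₁ / A₁^z = 5 / 137^0.3501 = 5 / 5.599 = 0.893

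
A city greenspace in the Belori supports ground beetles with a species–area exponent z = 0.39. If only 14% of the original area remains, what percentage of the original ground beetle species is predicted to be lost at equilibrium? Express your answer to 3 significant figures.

53.5%

S_new/S_old = (A_new/A_old)^z = 0.14^0.39
= exp(0.39 × ln 0.14) = exp(0.39 × -1.9661) = exp(-0.7668) ≈ 0.4645
Fraction lost = 1 − 0.4645 = 0.5355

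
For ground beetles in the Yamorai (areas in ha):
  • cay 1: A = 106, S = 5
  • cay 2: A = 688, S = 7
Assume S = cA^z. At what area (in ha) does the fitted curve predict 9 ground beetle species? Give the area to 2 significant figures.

z = ln(7/5) / ln(688/106) = 0.3365 / 1.8703 = 0.1799
c = 5 / 106^0.1799 = 5 / 2.314 = 2.161
A = (9/2.161)^(1/0.1799) ⇒ ln A = ln(4.165)/0.1799 = 7.9308
A = e^7.9308 ≈ 2782 ha

2800 ha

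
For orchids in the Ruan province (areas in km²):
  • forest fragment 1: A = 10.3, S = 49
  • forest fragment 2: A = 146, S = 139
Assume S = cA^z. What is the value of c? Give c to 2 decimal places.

z = ln(S₂/S₁) / ln(A₂/A₁) = ln(139/49) / ln(146/10.3) = 1.0427 / 2.6515 = 0.3932
c = S₁ / A₁^z = 49 / 10.3^0.3932 = 49 / 2.502 = 19.58

19.58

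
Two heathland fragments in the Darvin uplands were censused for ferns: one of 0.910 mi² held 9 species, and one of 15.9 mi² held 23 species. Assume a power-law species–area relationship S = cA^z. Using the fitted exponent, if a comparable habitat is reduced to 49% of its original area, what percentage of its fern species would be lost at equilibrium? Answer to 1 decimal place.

z = ln(23/9) / ln(15.9/0.91) = 0.9383 / 2.8606 = 0.3280
S_new/S_old = (A_new/A_old)^z = 0.49^0.3280 = exp(0.3280 × -0.7133) = 0.7914
Fraction lost = 1 − 0.7914 = 0.2086

20.9%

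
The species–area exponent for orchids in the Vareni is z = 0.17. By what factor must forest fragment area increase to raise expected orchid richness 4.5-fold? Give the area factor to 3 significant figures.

(A₂/A₁)^0.17 = 4.5, so A₂/A₁ = 4.5^(1/0.17) = 4.5^5.882
ln(A₂/A₁) = ln 4.5 / 0.17 = 1.5041 / 0.17 = 8.8475
A₂/A₁ = e^8.8475 ≈ 6957

6960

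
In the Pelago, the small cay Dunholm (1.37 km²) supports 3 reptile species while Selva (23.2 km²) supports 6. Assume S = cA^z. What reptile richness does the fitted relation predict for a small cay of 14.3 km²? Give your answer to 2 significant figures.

z = ln(6/3) / ln(23.2/1.37) = 0.6931 / 2.8293 = 0.2450
c = 3 / 1.37^0.2450 = 3 / 1.08 = 2.777
S₃ = 2.777 × 14.3^0.2450 = 2.777 × 1.919 ≈ 5.329

5.3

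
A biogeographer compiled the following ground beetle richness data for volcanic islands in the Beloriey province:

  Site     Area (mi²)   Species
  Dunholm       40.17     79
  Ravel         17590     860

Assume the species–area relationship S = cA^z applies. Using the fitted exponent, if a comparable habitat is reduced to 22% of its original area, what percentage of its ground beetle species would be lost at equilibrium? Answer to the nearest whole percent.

z = ln(860/79) / ln(17590/40.17) = 2.3875 / 6.0820 = 0.3926
S_new/S_old = (A_new/A_old)^z = 0.22^0.3926 = exp(0.3926 × -1.5141) = 0.5519
Fraction lost = 1 − 0.5519 = 0.4481

45%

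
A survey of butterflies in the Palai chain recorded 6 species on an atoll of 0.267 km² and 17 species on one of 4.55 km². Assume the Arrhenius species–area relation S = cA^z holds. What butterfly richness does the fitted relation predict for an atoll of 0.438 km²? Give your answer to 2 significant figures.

z = ln(17/6) / ln(4.55/0.267) = 1.0415 / 2.8356 = 0.3673
c = 6 / 0.267^0.3673 = 6 / 0.6157 = 9.745
S₃ = 9.745 × 0.438^0.3673 = 9.745 × 0.7385 ≈ 7.196

7.2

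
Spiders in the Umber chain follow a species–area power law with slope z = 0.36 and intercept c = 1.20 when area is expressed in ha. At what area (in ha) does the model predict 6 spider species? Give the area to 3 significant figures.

6 = 1.2 × A^0.36  ⇒  A^0.36 = 6/1.2 = 5
ln A = ln(5) / 0.36 = 1.6094 / 0.36 = 4.4707
A = e^4.4707 ≈ 87.41 ha

87.4 ha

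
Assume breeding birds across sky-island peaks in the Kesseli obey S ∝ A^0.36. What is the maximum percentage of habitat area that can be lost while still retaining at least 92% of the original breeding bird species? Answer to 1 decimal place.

Need (A_new/A_old)^0.36 = 0.92, so A_new/A_old = 0.92^(1/0.36) = 0.92^2.778
ln(A_new/A_old) = ln 0.92 / 0.36 = -0.0834 / 0.36 = -0.2316
A_new/A_old = e^-0.2316 ≈ 0.7933
Fraction that can be lost = 1 − 0.7933 = 0.2067

20.7%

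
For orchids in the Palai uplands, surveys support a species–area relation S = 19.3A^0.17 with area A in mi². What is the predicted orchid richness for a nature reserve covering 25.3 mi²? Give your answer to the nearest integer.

S = 19.3 × 25.3^0.17 = 19.3 × 1.732 ≈ 33.43

33 species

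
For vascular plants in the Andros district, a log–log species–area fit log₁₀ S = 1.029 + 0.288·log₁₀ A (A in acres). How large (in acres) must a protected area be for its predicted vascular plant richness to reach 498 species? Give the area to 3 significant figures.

620000 acres

498 = 10.69 × A^0.288  ⇒  A^0.288 = 498/10.69 = 46.58
ln A = ln(46.58) / 0.288 = 3.8412 / 0.288 = 13.3376
A = e^13.3376 ≈ 620102 acres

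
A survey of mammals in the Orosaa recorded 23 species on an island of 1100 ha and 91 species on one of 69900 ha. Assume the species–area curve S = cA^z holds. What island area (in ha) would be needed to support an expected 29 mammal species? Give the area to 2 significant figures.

z = ln(91/23) / ln(69900/1100) = 1.3754 / 4.1518 = 0.3313
c = 23 / 1100^0.3313 = 23 / 10.17 = 2.26
A = (29/2.26)^(1/0.3313) ⇒ ln A = ln(12.83)/0.3313 = 7.7028
A = e^7.7028 ≈ 2215 ha

2200 ha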